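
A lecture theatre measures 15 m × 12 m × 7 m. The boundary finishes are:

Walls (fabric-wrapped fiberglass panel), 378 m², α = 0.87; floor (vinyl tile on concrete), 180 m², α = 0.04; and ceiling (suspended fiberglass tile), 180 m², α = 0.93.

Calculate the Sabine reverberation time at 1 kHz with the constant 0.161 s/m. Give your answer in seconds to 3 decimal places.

0.403 s

Summing Sᵢαᵢ: 328.860 + 7.200 + 167.400 → A = 503.460 sabins.
Room volume: 1260 m³.
Sabine: RT60 = 0.161 × 1260 / 503.460 = 0.403 s.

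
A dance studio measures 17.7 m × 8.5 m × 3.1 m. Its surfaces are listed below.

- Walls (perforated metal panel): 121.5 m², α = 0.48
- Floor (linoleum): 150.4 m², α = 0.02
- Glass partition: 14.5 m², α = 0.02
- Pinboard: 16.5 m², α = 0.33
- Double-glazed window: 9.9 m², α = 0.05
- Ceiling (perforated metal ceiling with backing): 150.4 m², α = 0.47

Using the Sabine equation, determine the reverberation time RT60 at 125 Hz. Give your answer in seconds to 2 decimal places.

Summing Sᵢαᵢ: 58.320 + 3.008 + 0.290 + 5.445 + 0.495 + 70.688 → A = 138.246 sabins.
Volume V = 17.7 × 8.5 × 3.1 = 466.395 m³.
RT60 = 0.161 · V / A = 0.161 × 466.395 / 138.246 = 0.54 s.

0.54 sec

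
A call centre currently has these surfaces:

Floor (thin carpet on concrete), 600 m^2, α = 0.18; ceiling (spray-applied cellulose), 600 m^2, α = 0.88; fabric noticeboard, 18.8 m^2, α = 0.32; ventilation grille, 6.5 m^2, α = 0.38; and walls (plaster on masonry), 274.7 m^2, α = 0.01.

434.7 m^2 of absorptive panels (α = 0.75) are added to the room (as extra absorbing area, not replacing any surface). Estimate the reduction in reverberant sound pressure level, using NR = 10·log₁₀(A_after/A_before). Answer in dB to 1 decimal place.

1.8 dB

Equivalent absorption area: A_before = 600×0.18 + 600×0.88 + 18.8×0.32 + 6.5×0.38 + 274.7×0.01 = 647.233 m^2.
Treatment contributes 434.7·0.75 = 326.025 sabins.
New total A_after = 973.258 sabins.
NR = 10·log₁₀(973.258/647.233) = 1.8 dB.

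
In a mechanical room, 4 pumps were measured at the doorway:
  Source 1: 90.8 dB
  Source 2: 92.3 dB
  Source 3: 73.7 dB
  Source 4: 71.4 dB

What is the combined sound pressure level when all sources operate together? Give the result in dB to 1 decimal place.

94.7 dB

Converting to relative power and adding: 10^(90.8/10) + 10^(92.3/10) + 10^(73.7/10) + 10^(71.4/10) = 2.938e+09.
Back to dB: 10·log₁₀ Σ = 94.7 dB.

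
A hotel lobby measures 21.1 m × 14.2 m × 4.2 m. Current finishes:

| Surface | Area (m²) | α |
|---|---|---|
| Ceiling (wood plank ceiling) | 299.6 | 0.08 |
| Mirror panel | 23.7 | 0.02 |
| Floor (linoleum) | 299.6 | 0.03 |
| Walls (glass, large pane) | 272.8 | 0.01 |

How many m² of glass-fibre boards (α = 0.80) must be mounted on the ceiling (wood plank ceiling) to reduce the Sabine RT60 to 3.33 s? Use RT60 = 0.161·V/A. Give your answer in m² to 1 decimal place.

Total absorption A₁ = 299.6×0.08 + 23.7×0.02 + 299.6×0.03 + 272.8×0.01
  = 23.968 + 0.474 + 8.988 + 2.728 = 36.158 m² sabins.
Required A₂ = 0.161·1258.404/3.33 = 60.842 sabins.
ΔA needed = 60.842 − 36.158 = 24.684 sabins.
Net gain per m²: Δα = 0.80 − 0.08 = 0.72.
Panel area = 24.684 / 0.72 = 34.3 m².

34.3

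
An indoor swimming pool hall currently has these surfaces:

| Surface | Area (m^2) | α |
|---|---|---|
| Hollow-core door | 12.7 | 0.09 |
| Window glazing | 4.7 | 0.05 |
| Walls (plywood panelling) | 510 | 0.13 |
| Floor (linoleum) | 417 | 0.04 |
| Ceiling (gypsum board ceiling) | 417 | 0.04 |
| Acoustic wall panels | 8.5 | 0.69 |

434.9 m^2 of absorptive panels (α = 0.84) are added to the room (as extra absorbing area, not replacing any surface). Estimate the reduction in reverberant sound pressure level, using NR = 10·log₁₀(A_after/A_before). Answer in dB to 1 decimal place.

Total absorption A_before = 12.7×0.09 + 4.7×0.05 + 510×0.13 + 417×0.04 + 417×0.04 + 8.5×0.69
  = 1.143 + 0.235 + 66.300 + 16.680 + 16.680 + 5.865 = 106.903 m^2 sabins.
Treatment contributes 434.9·0.84 = 365.316 sabins.
A_after = 106.903 + 365.316 = 472.219 sabins.
Reduction = 10 log₁₀(A_after/A_before) = 10 log₁₀(4.4173) = 6.5 dB.

6.5 dB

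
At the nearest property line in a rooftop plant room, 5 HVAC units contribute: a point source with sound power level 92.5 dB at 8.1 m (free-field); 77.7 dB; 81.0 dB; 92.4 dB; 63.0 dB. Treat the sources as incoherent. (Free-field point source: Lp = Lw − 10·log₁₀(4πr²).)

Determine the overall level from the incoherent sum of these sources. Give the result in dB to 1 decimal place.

Source at 8.1 m: Lp = 92.5 − 10·log₁₀(4π·8.1²) = 92.5 − 10·log₁₀(824.480) = 63.3 dB.
Converting to relative power and adding: 10^(63.3/10) + 10^(77.7/10) + 10^(81.0/10) + 10^(92.4/10) + 10^(63.0/10) = 1.927e+09.
Back to dB: 10·log₁₀ Σ = 92.8 dB.

92.8 dB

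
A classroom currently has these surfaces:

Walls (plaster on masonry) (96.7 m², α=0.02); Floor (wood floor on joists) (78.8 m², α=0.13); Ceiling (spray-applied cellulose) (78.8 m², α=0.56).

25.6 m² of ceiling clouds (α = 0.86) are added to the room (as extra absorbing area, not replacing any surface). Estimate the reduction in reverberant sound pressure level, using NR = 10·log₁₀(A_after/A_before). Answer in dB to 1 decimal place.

A_before = Σ Sᵢαᵢ = 96.7×0.02 + 78.8×0.13 + 78.8×0.56 = 56.306 sabins.
Treatment contributes 25.6·0.86 = 22.016 sabins.
New total A_after = 78.322 sabins.
NR = 10·log₁₀(78.322/56.306) = 1.4 dB.

1.4 dB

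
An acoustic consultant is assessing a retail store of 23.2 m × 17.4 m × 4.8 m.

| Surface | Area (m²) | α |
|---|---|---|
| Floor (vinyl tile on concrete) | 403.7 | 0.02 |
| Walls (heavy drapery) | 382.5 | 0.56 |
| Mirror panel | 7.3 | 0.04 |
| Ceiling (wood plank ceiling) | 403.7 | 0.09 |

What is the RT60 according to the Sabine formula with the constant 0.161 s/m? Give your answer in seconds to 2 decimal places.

1.20 s

Equivalent absorption area: A = 403.7·0.02 + 382.5·0.56 + 7.3·0.04 + 403.7·0.09 = 258.899 m².
V = 23.2·17.4·4.8 = 1937.664 m³.
RT60 = 0.161 · V / A = 0.161 × 1937.664 / 258.899 = 1.20 s.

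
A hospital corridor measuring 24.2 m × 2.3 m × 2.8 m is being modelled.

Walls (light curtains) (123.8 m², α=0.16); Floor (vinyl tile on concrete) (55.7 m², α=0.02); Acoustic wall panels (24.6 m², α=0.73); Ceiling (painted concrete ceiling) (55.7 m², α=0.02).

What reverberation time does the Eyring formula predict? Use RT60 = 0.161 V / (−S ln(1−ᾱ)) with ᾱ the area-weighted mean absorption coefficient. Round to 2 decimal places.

0.58 s

Total surface area S = 123.8 + 55.7 + 24.6 + 55.7 = 259.8 m².
Σ(Sᵢαᵢ) = 123.8×0.16 + 55.7×0.02 + 24.6×0.73 + 55.7×0.02 = 39.994.
Mean coefficient ᾱ = A/S = 0.1539.
Eyring denominator: −S ln(1−ᾱ) = 43.417.
V = 24.2 × 2.3 × 2.8 = 155.848 m³.
RT60 = 0.161 × 155.848 / 43.417 = 0.58 s.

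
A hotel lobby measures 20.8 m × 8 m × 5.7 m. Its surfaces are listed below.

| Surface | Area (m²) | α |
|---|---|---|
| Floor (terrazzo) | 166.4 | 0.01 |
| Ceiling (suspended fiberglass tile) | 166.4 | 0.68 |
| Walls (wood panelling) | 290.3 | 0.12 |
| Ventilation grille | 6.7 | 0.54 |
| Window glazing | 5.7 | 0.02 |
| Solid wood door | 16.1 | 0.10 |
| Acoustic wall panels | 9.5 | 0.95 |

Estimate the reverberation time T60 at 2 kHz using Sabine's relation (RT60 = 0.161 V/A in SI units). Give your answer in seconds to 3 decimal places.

Equivalent absorption area: A = 166.4·0.01 + 166.4·0.68 + 290.3·0.12 + 6.7·0.54 + 5.7·0.02 + 16.1·0.10 + 9.5·0.95 = 164.019 m².
Volume V = 20.8 × 8 × 5.7 = 948.48 m³.
Sabine: RT60 = 0.161 × 948.48 / 164.019 = 0.931 s.

0.931 s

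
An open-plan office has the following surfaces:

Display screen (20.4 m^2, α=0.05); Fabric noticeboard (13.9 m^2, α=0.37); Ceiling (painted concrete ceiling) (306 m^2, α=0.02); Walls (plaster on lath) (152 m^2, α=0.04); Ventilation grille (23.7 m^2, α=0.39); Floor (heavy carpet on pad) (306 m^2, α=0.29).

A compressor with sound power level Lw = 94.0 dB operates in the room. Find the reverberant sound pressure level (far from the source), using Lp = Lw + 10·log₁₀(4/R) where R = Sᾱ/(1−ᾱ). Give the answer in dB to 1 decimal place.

Σ(Sᵢαᵢ) = 20.4×0.05 + 13.9×0.37 + 306×0.02 + 152×0.04 + 23.7×0.39 + 306×0.29 = 116.346; total area S = 822.0 m^2.
ᾱ = 116.346/822.0 = 0.1415; R = Sᾱ/(1−ᾱ) = 116.346/(1−0.1415) = 135.522 m^2.
Lp = Lw + 10 log₁₀(4/R) = 94.0 -15.30 = 78.7 dB.

78.7 dB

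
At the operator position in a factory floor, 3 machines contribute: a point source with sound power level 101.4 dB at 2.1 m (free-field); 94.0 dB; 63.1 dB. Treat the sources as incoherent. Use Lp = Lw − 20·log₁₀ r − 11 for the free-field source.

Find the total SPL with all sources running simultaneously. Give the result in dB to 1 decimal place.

Source at 2.1 m: Lp = 101.4 − 20·log₁₀(2.1) − 11 = 84.0 dB.
Σ 10^(Lᵢ/10) = 2.765e+09.
Combined level = 10 log₁₀(2.765e+09) = 94.4 dB.

94.4 dB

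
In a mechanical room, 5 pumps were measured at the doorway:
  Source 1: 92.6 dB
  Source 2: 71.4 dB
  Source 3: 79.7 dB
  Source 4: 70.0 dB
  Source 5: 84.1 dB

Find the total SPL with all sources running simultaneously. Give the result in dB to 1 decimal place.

Sum in the linear (power) domain: Σ 10^(Lᵢ/10) = 10^(92.6/10) + 10^(71.4/10) + 10^(79.7/10) + 10^(70.0/10) + 10^(84.1/10) = 2.194e+09.
L_total = 10·log₁₀(2.194e+09) = 93.4 dB.

93.4 dB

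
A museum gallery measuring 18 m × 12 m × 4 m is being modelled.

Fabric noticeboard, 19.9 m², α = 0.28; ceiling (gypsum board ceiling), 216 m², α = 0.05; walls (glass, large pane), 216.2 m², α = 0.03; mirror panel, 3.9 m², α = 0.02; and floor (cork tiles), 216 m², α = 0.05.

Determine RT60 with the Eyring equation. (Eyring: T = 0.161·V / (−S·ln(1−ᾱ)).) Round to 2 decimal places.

4.02 sec

Total surface area S = 19.9 + 216 + 216.2 + 3.9 + 216 = 672.0 m².
Σ(Sᵢαᵢ) = 19.9×0.28 + 216×0.05 + 216.2×0.03 + 3.9×0.02 + 216×0.05 = 33.736.
Mean coefficient ᾱ = A/S = 0.0502.
−S·ln(1−ᾱ) = −672.0 × ln(1 − 0.0502) = 34.611.
V = 18 × 12 × 4 = 864 m³.
T = 0.161·V/[−S·ln(1−ᾱ)] = 0.161·864/34.611 = 4.02 s.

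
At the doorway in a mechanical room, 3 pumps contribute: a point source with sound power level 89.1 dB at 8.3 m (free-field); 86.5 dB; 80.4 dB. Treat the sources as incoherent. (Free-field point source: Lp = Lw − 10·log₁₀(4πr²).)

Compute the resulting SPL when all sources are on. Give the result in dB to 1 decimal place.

87.5 dB

Source at 8.3 m: Lp = 89.1 − 10·log₁₀(4π·8.3²) = 89.1 − 10·log₁₀(865.697) = 59.7 dB.
Σ 10^(Lᵢ/10) = 5.573e+08.
Back to dB: 10·log₁₀ Σ = 87.5 dB.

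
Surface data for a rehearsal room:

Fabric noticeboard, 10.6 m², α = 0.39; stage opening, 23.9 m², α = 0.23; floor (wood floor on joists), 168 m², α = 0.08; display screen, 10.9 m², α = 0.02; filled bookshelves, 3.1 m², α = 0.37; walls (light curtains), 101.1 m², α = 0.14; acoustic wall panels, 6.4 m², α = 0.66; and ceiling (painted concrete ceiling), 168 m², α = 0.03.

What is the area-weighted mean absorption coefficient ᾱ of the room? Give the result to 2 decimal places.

Total surface area S = 492.0 m².
Weighted sum Σ Sα = 47.854.
ᾱ = 47.854 / 492.0 = 0.10.

0.10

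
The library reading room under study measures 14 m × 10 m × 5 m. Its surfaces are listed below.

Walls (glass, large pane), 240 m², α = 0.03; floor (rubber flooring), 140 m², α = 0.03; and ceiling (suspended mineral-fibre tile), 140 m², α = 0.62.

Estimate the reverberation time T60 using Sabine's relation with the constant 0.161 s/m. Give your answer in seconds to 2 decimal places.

Total absorption A = 240·0.03 + 140·0.03 + 140·0.62
  = 7.200 + 4.200 + 86.800 = 98.200 m² sabins.
Room volume: 700 m³.
T = 0.161 V/A = 0.161·700/98.200 = 1.15 s.

1.15 sec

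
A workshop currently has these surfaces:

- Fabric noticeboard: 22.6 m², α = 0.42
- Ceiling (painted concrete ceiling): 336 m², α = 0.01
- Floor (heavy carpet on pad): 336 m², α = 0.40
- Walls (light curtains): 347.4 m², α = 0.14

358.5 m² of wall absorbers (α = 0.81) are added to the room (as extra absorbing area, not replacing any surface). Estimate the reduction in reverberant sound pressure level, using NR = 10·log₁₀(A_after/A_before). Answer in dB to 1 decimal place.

Total absorption A_before = 22.6×0.42 + 336×0.01 + 336×0.40 + 347.4×0.14
  = 9.492 + 3.360 + 134.400 + 48.636 = 195.888 m² sabins.
Added absorption = 358.5 × 0.81 = 290.385 sabins.
New total A_after = 486.273 sabins.
Reduction = 10 log₁₀(A_after/A_before) = 10 log₁₀(2.4824) = 3.9 dB.

3.9 dB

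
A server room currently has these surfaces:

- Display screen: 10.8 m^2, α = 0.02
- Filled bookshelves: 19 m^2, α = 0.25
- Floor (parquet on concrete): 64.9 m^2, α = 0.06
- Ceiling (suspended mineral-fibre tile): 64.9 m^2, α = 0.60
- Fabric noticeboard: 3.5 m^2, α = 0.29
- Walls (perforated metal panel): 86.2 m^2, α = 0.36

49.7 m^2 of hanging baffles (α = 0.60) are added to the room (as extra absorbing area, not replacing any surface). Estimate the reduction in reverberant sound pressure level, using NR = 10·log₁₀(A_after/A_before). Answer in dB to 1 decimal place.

1.4 dB

A_before = Σ Sᵢαᵢ = 10.8·0.02 + 19·0.25 + 64.9·0.06 + 64.9·0.60 + 3.5·0.29 + 86.2·0.36 = 79.847 sabins.
Added absorption = 49.7 × 0.60 = 29.820 sabins.
A_after = 79.847 + 29.820 = 109.667 sabins.
NR = 10·log₁₀(109.667/79.847) = 1.4 dB.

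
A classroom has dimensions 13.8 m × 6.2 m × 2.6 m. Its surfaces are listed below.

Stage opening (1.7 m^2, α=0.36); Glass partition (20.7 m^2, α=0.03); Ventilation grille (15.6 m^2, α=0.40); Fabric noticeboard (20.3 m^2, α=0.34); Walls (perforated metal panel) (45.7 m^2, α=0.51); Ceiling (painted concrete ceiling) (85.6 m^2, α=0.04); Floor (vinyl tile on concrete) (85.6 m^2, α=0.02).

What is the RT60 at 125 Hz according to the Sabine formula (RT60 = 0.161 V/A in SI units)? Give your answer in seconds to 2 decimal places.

Total absorption A = 1.7×0.36 + 20.7×0.03 + 15.6×0.40 + 20.3×0.34 + 45.7×0.51 + 85.6×0.04 + 85.6×0.02
  = 0.612 + 0.621 + 6.240 + 6.902 + 23.307 + 3.424 + 1.712 = 42.818 m^2 sabins.
Volume V = 13.8 × 6.2 × 2.6 = 222.456 m³.
Sabine: RT60 = 0.161 × 222.456 / 42.818 = 0.84 s.

0.84 s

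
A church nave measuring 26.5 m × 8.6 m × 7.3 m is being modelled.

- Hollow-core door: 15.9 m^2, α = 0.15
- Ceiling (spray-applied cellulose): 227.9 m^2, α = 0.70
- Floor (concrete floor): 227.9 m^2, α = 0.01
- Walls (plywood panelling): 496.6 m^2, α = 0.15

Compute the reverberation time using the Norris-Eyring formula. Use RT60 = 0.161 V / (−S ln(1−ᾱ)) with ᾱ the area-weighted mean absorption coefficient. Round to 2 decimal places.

S = Σ Sᵢ = 968.3 m^2.
Σ(Sᵢαᵢ) = 15.9·0.15 + 227.9·0.70 + 227.9·0.01 + 496.6·0.15 = 238.684.
ᾱ = 238.684 / 968.3 = 0.2465.
−S·ln(1−ᾱ) = −968.3 × ln(1 − 0.2465) = 274.054.
V = 26.5 × 8.6 × 7.3 = 1663.67 m³.
T = 0.161·V/[−S·ln(1−ᾱ)] = 0.161·1663.67/274.054 = 0.98 s.

0.98 sec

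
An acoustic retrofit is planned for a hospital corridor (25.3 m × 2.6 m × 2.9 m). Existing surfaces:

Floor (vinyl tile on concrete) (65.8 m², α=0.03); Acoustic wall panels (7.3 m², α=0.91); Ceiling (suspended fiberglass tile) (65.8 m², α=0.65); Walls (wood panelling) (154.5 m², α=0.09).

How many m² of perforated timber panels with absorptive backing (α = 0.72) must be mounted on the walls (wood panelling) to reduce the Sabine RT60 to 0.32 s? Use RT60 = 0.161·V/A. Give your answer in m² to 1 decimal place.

Summing Sᵢαᵢ: 1.974 + 6.643 + 42.770 + 13.905 → A₁ = 65.292 sabins.
V = 190.762 m³. Target absorption A₂ = 0.161 × 190.762 / 0.32 = 95.977 sabins.
Absorption to add: 95.977 − 65.292 = 30.685 sabins.
Net gain per m²: Δα = 0.72 − 0.09 = 0.63.
Area = ΔA/Δα = 30.685/0.63 = 48.7 m².

48.7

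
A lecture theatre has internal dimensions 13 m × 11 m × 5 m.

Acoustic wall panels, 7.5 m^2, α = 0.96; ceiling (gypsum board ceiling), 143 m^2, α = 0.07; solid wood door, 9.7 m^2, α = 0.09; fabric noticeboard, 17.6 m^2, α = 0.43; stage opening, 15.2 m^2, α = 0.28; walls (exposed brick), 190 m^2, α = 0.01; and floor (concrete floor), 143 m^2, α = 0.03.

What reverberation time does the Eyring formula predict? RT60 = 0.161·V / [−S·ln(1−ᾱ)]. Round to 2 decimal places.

S = Σ Sᵢ = 526.0 m^2.
Σ(Sᵢαᵢ) = 7.5·0.96 + 143·0.07 + 9.7·0.09 + 17.6·0.43 + 15.2·0.28 + 190·0.01 + 143·0.03 = 36.097.
Mean coefficient ᾱ = A/S = 0.0686.
−S·ln(1−ᾱ) = −526.0 × ln(1 − 0.0686) = 37.381.
V = 13 × 11 × 5 = 715 m³.
T = 0.161·V/[−S·ln(1−ᾱ)] = 0.161·715/37.381 = 3.08 s.

3.08 seconds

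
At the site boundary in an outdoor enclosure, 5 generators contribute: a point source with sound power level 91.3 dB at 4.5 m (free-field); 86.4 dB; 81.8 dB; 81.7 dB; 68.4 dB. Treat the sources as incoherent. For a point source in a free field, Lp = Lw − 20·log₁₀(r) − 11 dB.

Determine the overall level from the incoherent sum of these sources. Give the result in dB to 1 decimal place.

Source at 4.5 m: Lp = 91.3 − 20·log₁₀(4.5) − 11 = 67.2 dB.
Σ 10^(Lᵢ/10) = 7.479e+08.
Combined level = 10 log₁₀(7.479e+08) = 88.7 dB.

88.7 dB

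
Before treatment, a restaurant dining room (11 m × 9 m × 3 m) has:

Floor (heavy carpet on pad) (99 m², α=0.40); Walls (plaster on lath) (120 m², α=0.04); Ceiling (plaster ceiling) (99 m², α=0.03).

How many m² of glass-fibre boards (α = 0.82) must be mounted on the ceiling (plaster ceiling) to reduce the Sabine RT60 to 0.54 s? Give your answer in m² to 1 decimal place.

52.1

A₁ = Σ Sᵢαᵢ = 99·0.40 + 120·0.04 + 99·0.03 = 47.370 sabins.
V = 297 m³. Target absorption A₂ = 0.161 × 297 / 0.54 = 88.550 sabins.
Absorption to add: 88.550 − 47.370 = 41.180 sabins.
Each m² of panel replacing the ceiling (plaster ceiling) adds (0.82 − 0.03) = 0.79 sabins.
Area = ΔA/Δα = 41.180/0.79 = 52.1 m².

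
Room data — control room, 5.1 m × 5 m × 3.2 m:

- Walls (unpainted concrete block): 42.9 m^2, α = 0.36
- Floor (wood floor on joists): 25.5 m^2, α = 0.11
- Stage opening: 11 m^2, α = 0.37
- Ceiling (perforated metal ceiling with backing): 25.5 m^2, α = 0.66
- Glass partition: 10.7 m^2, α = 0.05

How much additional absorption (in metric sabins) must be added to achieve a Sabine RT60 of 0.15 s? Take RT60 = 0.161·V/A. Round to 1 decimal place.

Equivalent absorption area: A₁ = 42.9·0.36 + 25.5·0.11 + 11·0.37 + 25.5·0.66 + 10.7·0.05 = 39.684 m^2.
Target A₂ = 0.161·81.6/0.15 = 87.584 sabins (V = 81.6 m³).
Additional absorption ΔA = 87.584 − 39.684 = 47.9 sabins.

47.9 sabins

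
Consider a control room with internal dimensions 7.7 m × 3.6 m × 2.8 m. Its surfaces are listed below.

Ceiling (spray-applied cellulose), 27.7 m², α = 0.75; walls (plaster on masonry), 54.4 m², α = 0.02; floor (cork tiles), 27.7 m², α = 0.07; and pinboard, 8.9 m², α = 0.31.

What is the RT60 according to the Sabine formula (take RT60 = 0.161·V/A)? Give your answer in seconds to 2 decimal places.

Equivalent absorption area: A = 27.7×0.75 + 54.4×0.02 + 27.7×0.07 + 8.9×0.31 = 26.561 m².
Volume V = 7.7 × 3.6 × 2.8 = 77.616 m³.
T = 0.161 V/A = 0.161·77.616/26.561 = 0.47 s.

0.47 seconds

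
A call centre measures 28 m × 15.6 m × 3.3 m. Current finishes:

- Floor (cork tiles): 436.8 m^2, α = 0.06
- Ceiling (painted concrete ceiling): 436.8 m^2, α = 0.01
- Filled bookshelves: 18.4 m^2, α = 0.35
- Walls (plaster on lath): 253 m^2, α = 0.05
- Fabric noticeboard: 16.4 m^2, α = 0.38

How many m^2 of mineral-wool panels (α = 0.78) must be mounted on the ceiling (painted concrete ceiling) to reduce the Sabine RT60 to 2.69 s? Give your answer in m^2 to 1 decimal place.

39.4

Summing Sᵢαᵢ: 26.208 + 4.368 + 6.440 + 12.650 + 6.232 → A₁ = 55.898 sabins.
Required A₂ = 0.161·1441.44/2.69 = 86.272 sabins.
ΔA needed = 86.272 − 55.898 = 30.374 sabins.
Each m^2 of panel replacing the ceiling (painted concrete ceiling) adds (0.78 − 0.01) = 0.77 sabins.
Area = ΔA/Δα = 30.374/0.77 = 39.4 m^2.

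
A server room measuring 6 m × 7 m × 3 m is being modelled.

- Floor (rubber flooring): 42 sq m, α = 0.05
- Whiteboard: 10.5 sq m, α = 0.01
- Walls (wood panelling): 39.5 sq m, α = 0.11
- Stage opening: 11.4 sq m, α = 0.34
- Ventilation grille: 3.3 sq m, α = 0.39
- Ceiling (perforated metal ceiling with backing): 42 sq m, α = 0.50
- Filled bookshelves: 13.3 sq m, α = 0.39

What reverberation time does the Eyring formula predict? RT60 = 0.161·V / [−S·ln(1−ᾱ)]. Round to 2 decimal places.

0.47 s

Total surface area S = 42 + 10.5 + 39.5 + 11.4 + 3.3 + 42 + 13.3 = 162.0 sq m.
Absorption A = 42×0.05 + 10.5×0.01 + 39.5×0.11 + 11.4×0.34 + 3.3×0.39 + 42×0.50 + 13.3×0.39 = 37.900 sabins.
Mean coefficient ᾱ = A/S = 0.2340.
Eyring denominator: −S ln(1−ᾱ) = 43.185.
V = 6 × 7 × 3 = 126 m³.
T = 0.161·V/[−S·ln(1−ᾱ)] = 0.161·126/43.185 = 0.47 s.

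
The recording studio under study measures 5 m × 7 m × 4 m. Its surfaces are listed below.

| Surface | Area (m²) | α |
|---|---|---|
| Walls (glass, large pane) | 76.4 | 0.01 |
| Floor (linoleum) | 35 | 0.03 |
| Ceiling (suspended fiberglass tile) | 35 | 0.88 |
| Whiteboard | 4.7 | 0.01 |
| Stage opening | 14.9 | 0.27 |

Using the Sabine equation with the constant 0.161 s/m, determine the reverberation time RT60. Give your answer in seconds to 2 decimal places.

Total absorption A = 76.4×0.01 + 35×0.03 + 35×0.88 + 4.7×0.01 + 14.9×0.27
  = 0.764 + 1.050 + 30.800 + 0.047 + 4.023 = 36.684 m² sabins.
Room volume: 140 m³.
T = 0.161 V/A = 0.161·140/36.684 = 0.61 s.

0.61 s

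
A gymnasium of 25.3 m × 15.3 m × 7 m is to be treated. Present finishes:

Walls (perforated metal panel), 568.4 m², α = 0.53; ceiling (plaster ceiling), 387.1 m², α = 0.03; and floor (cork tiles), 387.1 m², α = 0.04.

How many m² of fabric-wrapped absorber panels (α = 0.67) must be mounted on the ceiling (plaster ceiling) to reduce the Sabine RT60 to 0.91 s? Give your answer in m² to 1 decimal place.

Equivalent absorption area: A₁ = 568.4·0.53 + 387.1·0.03 + 387.1·0.04 = 328.349 m².
V = 2709.63 m³. Target absorption A₂ = 0.161 × 2709.63 / 0.91 = 479.396 sabins.
ΔA needed = 479.396 − 328.349 = 151.047 sabins.
Net gain per m²: Δα = 0.67 − 0.03 = 0.64.
Area = ΔA/Δα = 151.047/0.64 = 236.0 m².

236.0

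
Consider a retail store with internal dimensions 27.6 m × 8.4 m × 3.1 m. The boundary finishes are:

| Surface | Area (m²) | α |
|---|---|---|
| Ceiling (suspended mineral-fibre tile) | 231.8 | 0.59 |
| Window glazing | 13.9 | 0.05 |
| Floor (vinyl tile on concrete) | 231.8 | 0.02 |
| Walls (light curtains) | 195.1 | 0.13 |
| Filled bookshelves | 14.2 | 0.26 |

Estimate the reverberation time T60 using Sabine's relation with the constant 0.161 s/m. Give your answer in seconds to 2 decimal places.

0.68 sec

A = Σ Sᵢαᵢ = 231.8*0.59 + 13.9*0.05 + 231.8*0.02 + 195.1*0.13 + 14.2*0.26 = 171.148 sabins.
Volume V = 27.6 × 8.4 × 3.1 = 718.704 m³.
Sabine: RT60 = 0.161 × 718.704 / 171.148 = 0.68 s.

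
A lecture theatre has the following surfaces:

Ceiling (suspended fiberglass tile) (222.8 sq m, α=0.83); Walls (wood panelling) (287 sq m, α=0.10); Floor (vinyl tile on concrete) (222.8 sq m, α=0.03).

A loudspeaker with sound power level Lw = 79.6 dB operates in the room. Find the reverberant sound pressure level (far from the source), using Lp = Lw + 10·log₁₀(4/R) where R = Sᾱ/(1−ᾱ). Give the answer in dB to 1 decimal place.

60.6 dB

Σ(Sᵢαᵢ) = 222.8·0.83 + 287·0.10 + 222.8·0.03 = 220.308; total area S = 732.6 sq m.
ᾱ = 220.308/732.6 = 0.3007; R = Sᾱ/(1−ᾱ) = 220.308/(1−0.3007) = 315.041 sq m.
Lp = 79.6 + 10·log₁₀(4/315.041) = 79.6 + (-18.96) = 60.6 dB.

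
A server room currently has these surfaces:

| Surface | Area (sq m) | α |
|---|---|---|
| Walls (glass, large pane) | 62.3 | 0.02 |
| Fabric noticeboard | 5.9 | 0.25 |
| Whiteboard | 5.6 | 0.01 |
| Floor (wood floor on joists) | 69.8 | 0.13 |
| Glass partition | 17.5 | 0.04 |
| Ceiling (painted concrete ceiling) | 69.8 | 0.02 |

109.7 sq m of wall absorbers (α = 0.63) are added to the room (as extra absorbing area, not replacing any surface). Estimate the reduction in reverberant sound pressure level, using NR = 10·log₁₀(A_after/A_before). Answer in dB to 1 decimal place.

7.7 dB

Total absorption A_before = 62.3·0.02 + 5.9·0.25 + 5.6·0.01 + 69.8·0.13 + 17.5·0.04 + 69.8·0.02
  = 1.246 + 1.475 + 0.056 + 9.074 + 0.700 + 1.396 = 13.947 sq m sabins.
Treatment contributes 109.7·0.63 = 69.111 sabins.
New total A_after = 83.058 sabins.
Reduction = 10 log₁₀(A_after/A_before) = 10 log₁₀(5.9553) = 7.7 dB.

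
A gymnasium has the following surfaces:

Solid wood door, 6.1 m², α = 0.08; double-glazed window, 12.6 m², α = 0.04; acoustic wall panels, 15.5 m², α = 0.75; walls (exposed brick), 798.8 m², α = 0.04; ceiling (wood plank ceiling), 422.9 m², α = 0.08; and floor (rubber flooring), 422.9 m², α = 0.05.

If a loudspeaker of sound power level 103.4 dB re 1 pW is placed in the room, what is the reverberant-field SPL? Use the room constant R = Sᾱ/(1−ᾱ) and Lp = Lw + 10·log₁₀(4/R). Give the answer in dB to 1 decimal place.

A = 99.546 sabins; S = 1678.8 m².
ᾱ = 99.546/1678.8 = 0.0593; R = Sᾱ/(1−ᾱ) = 99.546/(1−0.0593) = 105.821 m².
Lp = 103.4 + 10·log₁₀(4/105.821) = 103.4 + (-14.23) = 89.2 dB.

89.2 dB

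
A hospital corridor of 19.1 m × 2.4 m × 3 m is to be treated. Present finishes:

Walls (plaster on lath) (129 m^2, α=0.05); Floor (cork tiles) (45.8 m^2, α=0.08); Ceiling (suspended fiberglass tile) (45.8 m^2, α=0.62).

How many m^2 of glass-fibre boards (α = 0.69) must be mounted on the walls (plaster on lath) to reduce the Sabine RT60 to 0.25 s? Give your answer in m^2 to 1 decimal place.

A₁ = Σ Sᵢαᵢ = 129*0.05 + 45.8*0.08 + 45.8*0.62 = 38.510 sabins.
Required A₂ = 0.161·137.52/0.25 = 88.563 sabins.
Absorption to add: 88.563 − 38.510 = 50.053 sabins.
Each m^2 of panel replacing the walls (plaster on lath) adds (0.69 − 0.05) = 0.64 sabins.
Area = ΔA/Δα = 50.053/0.64 = 78.2 m^2.

78.2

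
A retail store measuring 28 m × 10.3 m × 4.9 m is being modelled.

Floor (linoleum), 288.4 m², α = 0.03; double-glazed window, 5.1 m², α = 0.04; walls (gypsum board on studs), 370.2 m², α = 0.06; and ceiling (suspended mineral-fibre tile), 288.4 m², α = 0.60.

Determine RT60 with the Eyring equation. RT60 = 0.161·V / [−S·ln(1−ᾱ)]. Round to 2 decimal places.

0.99 sec

S = Σ Sᵢ = 952.1 m².
Σ(Sᵢαᵢ) = 288.4·0.03 + 5.1·0.04 + 370.2·0.06 + 288.4·0.60 = 204.108.
ᾱ = 204.108 / 952.1 = 0.2144.
Eyring denominator: −S ln(1−ᾱ) = 229.749.
V = 28 × 10.3 × 4.9 = 1413.16 m³.
T = 0.161·V/[−S·ln(1−ᾱ)] = 0.161·1413.16/229.749 = 0.99 s.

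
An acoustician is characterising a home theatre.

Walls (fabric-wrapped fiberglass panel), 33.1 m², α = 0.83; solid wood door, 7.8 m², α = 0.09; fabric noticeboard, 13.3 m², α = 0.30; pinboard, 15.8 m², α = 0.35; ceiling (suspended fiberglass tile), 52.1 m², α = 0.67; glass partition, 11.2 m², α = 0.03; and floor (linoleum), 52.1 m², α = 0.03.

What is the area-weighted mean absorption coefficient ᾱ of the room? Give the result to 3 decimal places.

S = Σ Sᵢ = 33.1 + 7.8 + 13.3 + 15.8 + 52.1 + 11.2 + 52.1 = 185.4 m².
A = 33.1·0.83 + 7.8·0.09 + 13.3·0.30 + 15.8·0.35 + 52.1·0.67 + 11.2·0.03 + 52.1·0.03 = 74.501 sabins.
ᾱ = A/S = 0.402.

0.402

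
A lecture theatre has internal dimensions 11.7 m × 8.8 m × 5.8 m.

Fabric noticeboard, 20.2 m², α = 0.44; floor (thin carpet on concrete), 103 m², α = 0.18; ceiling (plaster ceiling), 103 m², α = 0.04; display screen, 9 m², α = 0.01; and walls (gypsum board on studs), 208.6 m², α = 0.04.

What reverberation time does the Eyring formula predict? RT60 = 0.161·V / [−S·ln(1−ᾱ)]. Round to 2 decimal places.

2.29 seconds

Total surface area S = 20.2 + 103 + 103 + 9 + 208.6 = 443.8 m².
Absorption A = 20.2×0.44 + 103×0.18 + 103×0.04 + 9×0.01 + 208.6×0.04 = 39.982 sabins.
ᾱ = 39.982 / 443.8 = 0.0901.
−S·ln(1−ᾱ) = −443.8 × ln(1 − 0.0901) = 41.904.
V = 11.7 × 8.8 × 5.8 = 597.168 m³.
RT60 = 0.161 × 597.168 / 41.904 = 2.29 s.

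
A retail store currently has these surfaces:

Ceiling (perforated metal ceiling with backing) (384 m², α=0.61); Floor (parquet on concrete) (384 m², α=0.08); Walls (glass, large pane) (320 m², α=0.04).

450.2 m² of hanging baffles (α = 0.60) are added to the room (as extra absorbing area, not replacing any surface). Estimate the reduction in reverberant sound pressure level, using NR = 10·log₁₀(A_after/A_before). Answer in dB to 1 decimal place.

A_before = Σ Sᵢαᵢ = 384·0.61 + 384·0.08 + 320·0.04 = 277.760 sabins.
Added absorption = 450.2 × 0.60 = 270.120 sabins.
A_after = 277.760 + 270.120 = 547.880 sabins.
NR = 10·log₁₀(547.880/277.760) = 3.0 dB.

3.0 dB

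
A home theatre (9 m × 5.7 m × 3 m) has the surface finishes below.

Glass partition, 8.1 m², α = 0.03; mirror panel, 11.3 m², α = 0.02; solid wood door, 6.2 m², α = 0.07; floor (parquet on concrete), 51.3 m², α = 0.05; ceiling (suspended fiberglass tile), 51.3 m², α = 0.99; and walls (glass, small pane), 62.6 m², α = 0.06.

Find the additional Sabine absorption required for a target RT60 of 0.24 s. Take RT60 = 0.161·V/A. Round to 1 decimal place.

45.2 sabins

Total absorption A₁ = 8.1·0.03 + 11.3·0.02 + 6.2·0.07 + 51.3·0.05 + 51.3·0.99 + 62.6·0.06
  = 0.243 + 0.226 + 0.434 + 2.565 + 50.787 + 3.756 = 58.011 m² sabins.
V = 153.9 m³. Required absorption A₂ = 0.161 × 153.9 / 0.24 = 103.241 sabins.
Additional absorption ΔA = 103.241 − 58.011 = 45.2 sabins.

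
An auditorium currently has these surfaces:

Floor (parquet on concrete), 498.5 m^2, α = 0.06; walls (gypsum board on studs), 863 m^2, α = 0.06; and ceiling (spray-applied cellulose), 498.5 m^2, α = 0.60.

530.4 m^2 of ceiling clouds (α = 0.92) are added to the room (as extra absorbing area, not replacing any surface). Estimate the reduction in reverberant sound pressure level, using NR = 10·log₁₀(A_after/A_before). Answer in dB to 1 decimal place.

3.6 dB

A_before = Σ Sᵢαᵢ = 498.5*0.06 + 863*0.06 + 498.5*0.60 = 380.790 sabins.
Treatment contributes 530.4·0.92 = 487.968 sabins.
New total A_after = 868.758 sabins.
Reduction = 10 log₁₀(A_after/A_before) = 10 log₁₀(2.2815) = 3.6 dB.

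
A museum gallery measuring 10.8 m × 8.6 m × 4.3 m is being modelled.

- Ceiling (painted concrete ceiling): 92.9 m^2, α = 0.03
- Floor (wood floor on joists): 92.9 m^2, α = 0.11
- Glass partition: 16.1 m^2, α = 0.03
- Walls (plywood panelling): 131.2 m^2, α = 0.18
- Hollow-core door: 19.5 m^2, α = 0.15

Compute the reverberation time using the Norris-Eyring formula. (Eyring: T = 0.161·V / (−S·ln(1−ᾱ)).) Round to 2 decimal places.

Total surface area S = 92.9 + 92.9 + 16.1 + 131.2 + 19.5 = 352.6 m^2.
Σ(Sᵢαᵢ) = 92.9·0.03 + 92.9·0.11 + 16.1·0.03 + 131.2·0.18 + 19.5·0.15 = 40.030.
ᾱ = 40.030 / 352.6 = 0.1135.
−S·ln(1−ᾱ) = −352.6 × ln(1 − 0.1135) = 42.479.
V = 10.8 × 8.6 × 4.3 = 399.384 m³.
RT60 = 0.161 × 399.384 / 42.479 = 1.51 s.

1.51 sec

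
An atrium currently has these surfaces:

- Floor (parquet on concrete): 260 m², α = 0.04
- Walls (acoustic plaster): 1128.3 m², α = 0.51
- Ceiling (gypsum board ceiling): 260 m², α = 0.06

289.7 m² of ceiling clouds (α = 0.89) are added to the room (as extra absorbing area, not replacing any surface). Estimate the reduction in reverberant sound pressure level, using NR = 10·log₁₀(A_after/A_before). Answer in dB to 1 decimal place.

Total absorption A_before = 260*0.04 + 1128.3*0.51 + 260*0.06
  = 10.400 + 575.433 + 15.600 = 601.433 m² sabins.
Treatment contributes 289.7·0.89 = 257.833 sabins.
New total A_after = 859.266 sabins.
NR = 10·log₁₀(859.266/601.433) = 1.5 dB.

1.5 dB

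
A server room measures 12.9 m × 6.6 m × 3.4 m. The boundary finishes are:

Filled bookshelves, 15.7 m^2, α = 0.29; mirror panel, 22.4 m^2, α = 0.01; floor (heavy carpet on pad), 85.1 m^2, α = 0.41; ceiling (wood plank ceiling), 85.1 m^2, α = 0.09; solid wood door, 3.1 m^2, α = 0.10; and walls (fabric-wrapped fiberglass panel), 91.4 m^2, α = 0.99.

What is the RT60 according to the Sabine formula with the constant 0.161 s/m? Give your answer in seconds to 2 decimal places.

0.34 seconds

Summing Sᵢαᵢ: 4.553 + 0.224 + 34.891 + 7.659 + 0.310 + 90.486 → A = 138.123 sabins.
Volume V = 12.9 × 6.6 × 3.4 = 289.476 m³.
RT60 = 0.161 · V / A = 0.161 × 289.476 / 138.123 = 0.34 s.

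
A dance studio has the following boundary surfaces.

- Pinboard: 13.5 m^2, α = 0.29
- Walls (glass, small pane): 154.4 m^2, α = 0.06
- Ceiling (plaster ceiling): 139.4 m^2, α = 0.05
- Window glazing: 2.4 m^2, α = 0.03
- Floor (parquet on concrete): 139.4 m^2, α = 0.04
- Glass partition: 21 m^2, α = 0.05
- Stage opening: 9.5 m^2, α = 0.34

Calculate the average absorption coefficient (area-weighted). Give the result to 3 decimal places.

0.063

S = Σ Sᵢ = 13.5 + 154.4 + 139.4 + 2.4 + 139.4 + 21 + 9.5 = 479.6 m^2.
A = 13.5·0.29 + 154.4·0.06 + 139.4·0.05 + 2.4·0.03 + 139.4·0.04 + 21·0.05 + 9.5·0.34 = 30.077 sabins.
ᾱ = 30.077 / 479.6 = 0.063.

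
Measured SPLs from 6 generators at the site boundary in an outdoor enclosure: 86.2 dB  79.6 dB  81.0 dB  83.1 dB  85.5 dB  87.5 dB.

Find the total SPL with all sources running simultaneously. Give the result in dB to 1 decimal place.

Converting to relative power and adding: 10^(86.2/10) + 10^(79.6/10) + 10^(81.0/10) + 10^(83.1/10) + 10^(85.5/10) + 10^(87.5/10) = 1.755e+09.
L_total = 10·log₁₀(1.755e+09) = 92.4 dB.

92.4 dB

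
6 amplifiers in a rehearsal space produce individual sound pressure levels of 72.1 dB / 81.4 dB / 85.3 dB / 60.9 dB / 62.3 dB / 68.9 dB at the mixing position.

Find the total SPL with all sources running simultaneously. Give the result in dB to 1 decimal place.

87.0 dB

Σ 10^(Lᵢ/10) = 5.038e+08.
Back to dB: 10·log₁₀ Σ = 87.0 dB.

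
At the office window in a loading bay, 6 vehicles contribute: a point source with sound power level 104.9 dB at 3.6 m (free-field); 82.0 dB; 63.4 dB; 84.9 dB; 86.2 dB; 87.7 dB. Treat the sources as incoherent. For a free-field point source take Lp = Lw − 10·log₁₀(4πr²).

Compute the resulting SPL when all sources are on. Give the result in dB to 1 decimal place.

Source at 3.6 m: Lp = 104.9 − 10·log₁₀(4π·3.6²) = 104.9 − 10·log₁₀(162.860) = 82.8 dB.
Converting to relative power and adding: 10^(82.8/10) + 10^(82.0/10) + 10^(63.4/10) + 10^(84.9/10) + 10^(86.2/10) + 10^(87.7/10) = 1.666e+09.
Back to dB: 10·log₁₀ Σ = 92.2 dB.

92.2 dB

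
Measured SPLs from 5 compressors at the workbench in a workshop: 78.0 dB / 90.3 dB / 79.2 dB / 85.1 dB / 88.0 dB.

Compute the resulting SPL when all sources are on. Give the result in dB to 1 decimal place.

Converting to relative power and adding: 10^(78.0/10) + 10^(90.3/10) + 10^(79.2/10) + 10^(85.1/10) + 10^(88.0/10) = 2.172e+09.
Back to dB: 10·log₁₀ Σ = 93.4 dB.

93.4 dB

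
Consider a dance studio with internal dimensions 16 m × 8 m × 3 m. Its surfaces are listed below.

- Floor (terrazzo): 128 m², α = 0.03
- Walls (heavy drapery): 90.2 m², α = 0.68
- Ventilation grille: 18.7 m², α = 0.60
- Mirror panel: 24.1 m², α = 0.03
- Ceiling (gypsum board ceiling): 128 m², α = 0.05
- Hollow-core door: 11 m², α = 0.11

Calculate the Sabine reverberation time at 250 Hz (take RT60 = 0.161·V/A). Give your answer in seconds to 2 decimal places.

Equivalent absorption area: A = 128*0.03 + 90.2*0.68 + 18.7*0.60 + 24.1*0.03 + 128*0.05 + 11*0.11 = 84.729 m².
V = 16·8·3 = 384 m³.
T = 0.161 V/A = 0.161·384/84.729 = 0.73 s.

0.73 s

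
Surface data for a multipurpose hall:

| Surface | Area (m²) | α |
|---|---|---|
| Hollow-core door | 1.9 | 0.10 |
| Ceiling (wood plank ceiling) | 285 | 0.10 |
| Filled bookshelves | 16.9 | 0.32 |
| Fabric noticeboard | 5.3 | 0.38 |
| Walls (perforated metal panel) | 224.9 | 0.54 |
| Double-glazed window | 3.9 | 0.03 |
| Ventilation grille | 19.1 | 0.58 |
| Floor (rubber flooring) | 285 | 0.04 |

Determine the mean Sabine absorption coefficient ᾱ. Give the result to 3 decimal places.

Total surface area S = 842.0 m².
Σ(Sᵢαᵢ) = 1.9×0.10 + 285×0.10 + 16.9×0.32 + 5.3×0.38 + 224.9×0.54 + 3.9×0.03 + 19.1×0.58 + 285×0.04 = 180.153.
ᾱ = 180.153 / 842.0 = 0.214.

0.214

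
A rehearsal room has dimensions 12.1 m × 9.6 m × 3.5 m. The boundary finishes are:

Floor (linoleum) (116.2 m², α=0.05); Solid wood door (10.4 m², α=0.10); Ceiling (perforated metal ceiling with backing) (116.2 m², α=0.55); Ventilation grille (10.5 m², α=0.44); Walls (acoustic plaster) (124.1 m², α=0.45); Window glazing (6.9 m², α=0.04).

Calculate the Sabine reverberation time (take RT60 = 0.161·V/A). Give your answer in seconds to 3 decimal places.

0.498 s

Summing Sᵢαᵢ: 5.810 + 1.040 + 63.910 + 4.620 + 55.845 + 0.276 → A = 131.501 sabins.
V = 12.1·9.6·3.5 = 406.56 m³.
T = 0.161 V/A = 0.161·406.56/131.501 = 0.498 s.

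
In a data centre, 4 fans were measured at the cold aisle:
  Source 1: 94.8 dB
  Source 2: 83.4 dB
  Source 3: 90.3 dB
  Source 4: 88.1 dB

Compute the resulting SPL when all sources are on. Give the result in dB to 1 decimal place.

97.0 dB

Converting to relative power and adding: 10^(94.8/10) + 10^(83.4/10) + 10^(90.3/10) + 10^(88.1/10) = 4.956e+09.
L_total = 10·log₁₀(4.956e+09) = 97.0 dB.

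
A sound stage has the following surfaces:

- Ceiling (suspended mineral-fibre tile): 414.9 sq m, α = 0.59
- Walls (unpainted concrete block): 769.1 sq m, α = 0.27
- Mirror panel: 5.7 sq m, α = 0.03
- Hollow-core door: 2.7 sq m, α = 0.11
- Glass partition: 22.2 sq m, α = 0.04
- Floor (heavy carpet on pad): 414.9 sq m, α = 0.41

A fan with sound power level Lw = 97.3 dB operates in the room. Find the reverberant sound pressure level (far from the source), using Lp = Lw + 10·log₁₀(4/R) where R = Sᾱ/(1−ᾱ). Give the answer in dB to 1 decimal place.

73.3 dB

Σ(Sᵢαᵢ) = 414.9·0.59 + 769.1·0.27 + 5.7·0.03 + 2.7·0.11 + 22.2·0.04 + 414.9·0.41 = 623.913; total area S = 1629.5 sq m.
ᾱ = 0.3829, so room constant R = A/(1−ᾱ) = 1011.040 sq m.
Lp = Lw + 10 log₁₀(4/R) = 97.3 -24.03 = 73.3 dB.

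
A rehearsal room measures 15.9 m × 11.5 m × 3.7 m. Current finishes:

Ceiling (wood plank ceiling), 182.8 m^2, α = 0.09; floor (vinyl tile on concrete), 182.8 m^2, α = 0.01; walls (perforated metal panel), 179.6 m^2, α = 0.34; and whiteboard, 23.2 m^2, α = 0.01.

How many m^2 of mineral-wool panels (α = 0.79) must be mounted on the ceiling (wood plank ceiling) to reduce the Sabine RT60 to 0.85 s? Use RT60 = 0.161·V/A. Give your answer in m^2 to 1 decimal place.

Total absorption A₁ = 182.8*0.09 + 182.8*0.01 + 179.6*0.34 + 23.2*0.01
  = 16.452 + 1.828 + 61.064 + 0.232 = 79.576 m^2 sabins.
V = 676.545 m³. Target absorption A₂ = 0.161 × 676.545 / 0.85 = 128.146 sabins.
ΔA needed = 128.146 − 79.576 = 48.570 sabins.
Net gain per m^2: Δα = 0.79 − 0.09 = 0.70.
Area = ΔA/Δα = 48.570/0.70 = 69.4 m^2.

69.4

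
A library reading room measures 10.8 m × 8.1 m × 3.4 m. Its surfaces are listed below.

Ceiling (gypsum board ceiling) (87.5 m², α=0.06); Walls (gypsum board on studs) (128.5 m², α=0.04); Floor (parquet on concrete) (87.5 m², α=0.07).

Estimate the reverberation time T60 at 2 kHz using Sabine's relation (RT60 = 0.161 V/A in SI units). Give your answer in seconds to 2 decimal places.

Equivalent absorption area: A = 87.5·0.06 + 128.5·0.04 + 87.5·0.07 = 16.515 m².
Volume V = 10.8 × 8.1 × 3.4 = 297.432 m³.
T = 0.161 V/A = 0.161·297.432/16.515 = 2.90 s.

2.90 sec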